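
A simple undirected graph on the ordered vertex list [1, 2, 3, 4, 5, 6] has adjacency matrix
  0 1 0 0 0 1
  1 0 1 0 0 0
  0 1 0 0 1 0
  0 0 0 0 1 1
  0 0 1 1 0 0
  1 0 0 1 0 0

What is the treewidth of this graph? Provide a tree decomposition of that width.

Every bag has size at most 3, so the width is 3 − 1 = 2 and tw(G) ≤ 2. For the lower bound, G contains the cycle 6–1–2–3–5–4–6, so G is not a forest; only forests have treewidth ≤ 1, hence tw(G) ≥ 2. The upper and lower bounds meet at 2, so that is the treewidth.

Treewidth 2.
One such decomposition:
Bags: B1 = {1, 2, 6}  B2 = {2, 3, 6}  B3 = {3, 5, 6}  B4 = {4, 5, 6}
Tree: B1–B2, B2–B3, B3–B4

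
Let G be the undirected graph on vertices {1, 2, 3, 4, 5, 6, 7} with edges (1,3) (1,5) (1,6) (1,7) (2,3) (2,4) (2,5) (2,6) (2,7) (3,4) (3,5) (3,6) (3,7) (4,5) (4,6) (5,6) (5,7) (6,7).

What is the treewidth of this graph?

A width-4 tree decomposition is:
Bags: B1 = {1, 3, 5, 6, 7}  B2 = {2, 3, 5, 6, 7}  B3 = {2, 3, 4, 5, 6}
Tree: B1–B2, B2–B3
Every bag has size at most 5, so the width is 5 − 1 = 4 and tw(G) ≤ 4. Conversely, {1, 3, 5, 6, 7} is a clique of size 5, and the vertices of any clique must share a bag in every tree decomposition; so some bag has ≥ 5 vertices and tw(G) ≥ 4. The upper and lower bounds meet at 4, so that is the treewidth.

4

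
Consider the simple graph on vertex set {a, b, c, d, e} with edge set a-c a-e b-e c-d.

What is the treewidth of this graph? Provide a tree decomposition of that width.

Treewidth 1.
One optimal decomposition is:
Bags: B1 = {b, e}  B2 = {a, e}  B3 = {a, c}  B4 = {c, d}
Tree: B1–B2, B2–B3, B3–B4

Every bag has size at most 2, so the width is 2 − 1 = 1 and tw(G) ≤ 1. Any graph with an edge has treewidth ≥ 1, and G has the edge b–e. Hence tw(G) = 1 exactly.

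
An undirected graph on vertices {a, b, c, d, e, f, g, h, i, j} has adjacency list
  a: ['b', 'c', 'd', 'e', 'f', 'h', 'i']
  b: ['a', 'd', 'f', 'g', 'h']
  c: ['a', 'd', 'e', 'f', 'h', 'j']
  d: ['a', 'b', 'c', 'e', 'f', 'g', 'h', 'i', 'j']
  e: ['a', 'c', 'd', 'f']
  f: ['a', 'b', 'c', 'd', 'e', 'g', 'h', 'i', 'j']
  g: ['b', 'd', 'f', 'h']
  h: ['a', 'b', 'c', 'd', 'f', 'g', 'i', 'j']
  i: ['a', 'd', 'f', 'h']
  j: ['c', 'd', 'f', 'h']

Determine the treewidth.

4

A width-4 tree decomposition is:
Bags: B1 = {c, d, f, h, j}  B2 = {a, c, d, f, h}  B3 = {a, c, d, e, f}  B4 = {a, d, f, h, i}  B5 = {a, b, d, f, h}  B6 = {b, d, f, g, h}
Tree: B1–B2, B2–B3, B2–B4, B4–B5, B5–B6
The largest bag has 5 vertices, giving width 4; this decomposition certifies tw(G) ≤ 4. For the lower bound, the 5 vertices {a, c, d, e, f} are pairwise adjacent, and any tree decomposition puts a clique entirely inside one bag — forcing width ≥ 4. Hence tw(G) = 4 exactly.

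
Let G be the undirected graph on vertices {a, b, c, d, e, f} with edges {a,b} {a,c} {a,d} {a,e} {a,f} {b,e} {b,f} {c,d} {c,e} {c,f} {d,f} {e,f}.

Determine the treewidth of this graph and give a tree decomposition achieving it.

Each bag holds 4 vertices, so the decomposition has width 3, which upper-bounds the treewidth. Conversely, {a, c, d, f} is a clique of size 4, and the vertices of any clique must share a bag in every tree decomposition; so some bag has ≥ 4 vertices and tw(G) ≥ 3. Combining the bounds, tw(G) = 3.

Treewidth 3.
One such decomposition:
Bags: B1 = {a, b, e, f}  B2 = {a, c, e, f}  B3 = {a, c, d, f}
Tree: B1–B2, B2–B3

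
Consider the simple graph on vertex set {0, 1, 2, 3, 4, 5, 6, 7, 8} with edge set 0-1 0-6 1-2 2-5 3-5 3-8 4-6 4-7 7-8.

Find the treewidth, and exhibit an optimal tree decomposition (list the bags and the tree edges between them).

Every bag has size at most 3, so the width is 3 − 1 = 2 and tw(G) ≤ 2. Since 7–4–6–0–1–2–5–3–8–7 is a cycle in G, G is not acyclic. Forests are exactly the graphs of treewidth ≤ 1, so tw(G) ≥ 2. The upper and lower bounds meet at 2, so that is the treewidth.

Treewidth 2.
Bags: B1 = {4, 6, 7}  B2 = {0, 6, 7}  B3 = {0, 1, 7}  B4 = {1, 2, 7}  B5 = {2, 5, 7}  B6 = {3, 5, 7}  B7 = {3, 7, 8}
Tree: B1–B2, B2–B3, B3–B4, B4–B5, B5–B6, B6–B7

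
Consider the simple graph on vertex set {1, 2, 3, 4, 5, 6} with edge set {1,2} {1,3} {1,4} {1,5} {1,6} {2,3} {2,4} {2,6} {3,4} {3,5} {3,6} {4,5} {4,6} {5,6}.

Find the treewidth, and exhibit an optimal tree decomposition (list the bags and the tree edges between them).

Treewidth 4.
One optimal decomposition is:
Bags: B1 = {1, 3, 4, 5, 6}  B2 = {1, 2, 3, 4, 6}
Tree: B1–B2

Each bag holds 5 vertices, so the decomposition has width 4, which upper-bounds the treewidth. Conversely, {1, 2, 3, 4, 6} is a clique of size 5, and the vertices of any clique must share a bag in every tree decomposition; so some bag has ≥ 5 vertices and tw(G) ≥ 4. Hence tw(G) = 4 exactly.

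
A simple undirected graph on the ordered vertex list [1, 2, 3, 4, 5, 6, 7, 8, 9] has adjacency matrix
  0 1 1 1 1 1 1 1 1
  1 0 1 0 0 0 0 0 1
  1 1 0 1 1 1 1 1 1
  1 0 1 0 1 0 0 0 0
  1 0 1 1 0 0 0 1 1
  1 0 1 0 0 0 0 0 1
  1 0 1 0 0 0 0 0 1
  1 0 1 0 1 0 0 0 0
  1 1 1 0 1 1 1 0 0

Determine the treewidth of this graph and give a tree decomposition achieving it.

Every bag has size at most 4, so the width is 4 − 1 = 3 and tw(G) ≤ 3. Conversely, {1, 3, 5, 8} is a clique of size 4, and the vertices of any clique must share a bag in every tree decomposition; so some bag has ≥ 4 vertices and tw(G) ≥ 3. The upper and lower bounds meet at 3, so that is the treewidth.

Treewidth 3.
One such decomposition:
Bags: B1 = {1, 3, 7, 9}  B2 = {1, 3, 5, 9}  B3 = {1, 3, 6, 9}  B4 = {1, 2, 3, 9}  B5 = {1, 3, 4, 5}  B6 = {1, 3, 5, 8}
Tree: B1–B2, B2–B3, B1–B4, B2–B5, B2–B6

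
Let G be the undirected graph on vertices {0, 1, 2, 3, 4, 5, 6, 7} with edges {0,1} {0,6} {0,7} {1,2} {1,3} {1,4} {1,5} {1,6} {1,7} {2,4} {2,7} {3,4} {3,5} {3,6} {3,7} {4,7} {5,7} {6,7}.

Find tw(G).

3

A width-3 tree decomposition is:
Bags: B1 = {1, 3, 4, 7}  B2 = {1, 3, 6, 7}  B3 = {1, 2, 4, 7}  B4 = {1, 3, 5, 7}  B5 = {0, 1, 6, 7}
Tree: B1–B2, B1–B3, B2–B4, B2–B5
Every bag has size at most 4, so the width is 4 − 1 = 3 and tw(G) ≤ 3. For the lower bound, the 4 vertices {0, 1, 6, 7} are pairwise adjacent, and any tree decomposition puts a clique entirely inside one bag — forcing width ≥ 3. Therefore the treewidth is 3.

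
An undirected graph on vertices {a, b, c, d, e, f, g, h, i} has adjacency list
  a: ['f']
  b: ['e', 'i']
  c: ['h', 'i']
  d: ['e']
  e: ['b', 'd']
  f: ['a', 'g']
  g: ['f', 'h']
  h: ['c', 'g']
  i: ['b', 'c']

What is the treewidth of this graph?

1

A width-1 tree decomposition is:
Bags: B1 = {d, e}  B2 = {b, e}  B3 = {b, i}  B4 = {c, i}  B5 = {c, h}  B6 = {g, h}  B7 = {f, g}  B8 = {a, f}
Tree: B1–B2, B2–B3, B3–B4, B4–B5, B5–B6, B6–B7, B7–B8
Every bag has size at most 2, so the width is 2 − 1 = 1 and tw(G) ≤ 1. Any graph with an edge has treewidth ≥ 1, and G has the edge d–e. The upper and lower bounds meet at 1, so that is the treewidth.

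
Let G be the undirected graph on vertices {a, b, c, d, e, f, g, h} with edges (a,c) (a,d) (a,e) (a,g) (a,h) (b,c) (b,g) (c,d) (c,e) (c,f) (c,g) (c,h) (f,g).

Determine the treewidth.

A width-2 tree decomposition is:
Bags: B1 = {a, c, g}  B2 = {a, c, e}  B3 = {c, f, g}  B4 = {a, c, h}  B5 = {a, c, d}  B6 = {b, c, g}
Tree: B1–B2, B1–B3, B2–B4, B2–B5, B3–B6
Each bag holds 3 vertices, so the decomposition has width 2, which upper-bounds the treewidth. For the lower bound, the 3 vertices {a, c, d} are pairwise adjacent, and any tree decomposition puts a clique entirely inside one bag — forcing width ≥ 2. The upper and lower bounds meet at 2, so that is the treewidth.

2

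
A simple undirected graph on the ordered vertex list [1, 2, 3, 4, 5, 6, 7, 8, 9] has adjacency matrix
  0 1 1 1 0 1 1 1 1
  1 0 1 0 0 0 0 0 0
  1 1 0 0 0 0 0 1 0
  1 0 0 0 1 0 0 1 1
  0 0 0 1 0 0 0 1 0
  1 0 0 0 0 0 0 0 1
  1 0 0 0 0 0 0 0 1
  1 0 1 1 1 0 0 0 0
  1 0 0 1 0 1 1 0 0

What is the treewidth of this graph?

2

A width-2 tree decomposition is:
Bags: B1 = {1, 4, 8}  B2 = {1, 3, 8}  B3 = {1, 4, 9}  B4 = {4, 5, 8}  B5 = {1, 6, 9}  B6 = {1, 7, 9}  B7 = {1, 2, 3}
Tree: B1–B2, B1–B3, B1–B4, B3–B5, B3–B6, B2–B7
Each bag holds 3 vertices, so the decomposition has width 2, which upper-bounds the treewidth. On the other hand G contains the 3-clique {1, 3, 8}. A clique must lie in a single bag of any decomposition, so no decomposition can have width below 2. Combining the bounds, tw(G) = 2.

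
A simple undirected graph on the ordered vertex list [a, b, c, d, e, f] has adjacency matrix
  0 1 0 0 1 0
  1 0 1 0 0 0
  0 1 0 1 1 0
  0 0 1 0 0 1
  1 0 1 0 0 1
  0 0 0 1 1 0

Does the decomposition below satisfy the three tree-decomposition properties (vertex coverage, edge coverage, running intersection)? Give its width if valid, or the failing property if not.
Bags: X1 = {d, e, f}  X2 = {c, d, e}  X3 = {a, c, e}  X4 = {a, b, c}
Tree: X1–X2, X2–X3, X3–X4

Vertex coverage: the bags together contain {a, b, c, d, e, f}, the full vertex set. Edge coverage: each edge of G has both endpoints in at least one bag. Running intersection: for every vertex, the bags containing it form a connected subtree. All three properties hold, so this is a valid tree decomposition of width max|bag| − 1 = 2, and hence tw(G) ≤ 2.

Yes; width 2.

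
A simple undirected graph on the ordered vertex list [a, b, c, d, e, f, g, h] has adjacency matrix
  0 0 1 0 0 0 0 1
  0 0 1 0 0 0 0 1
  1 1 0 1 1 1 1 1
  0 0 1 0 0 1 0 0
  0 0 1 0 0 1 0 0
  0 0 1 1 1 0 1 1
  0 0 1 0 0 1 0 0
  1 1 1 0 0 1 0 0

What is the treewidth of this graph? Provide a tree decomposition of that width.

Each bag holds 3 vertices, so the decomposition has width 2, which upper-bounds the treewidth. Conversely, {a, c, h} is a clique of size 3, and the vertices of any clique must share a bag in every tree decomposition; so some bag has ≥ 3 vertices and tw(G) ≥ 2. Hence tw(G) = 2 exactly.

Treewidth 2.
One optimal decomposition is:
Bags: B1 = {c, f, g}  B2 = {c, d, f}  B3 = {c, f, h}  B4 = {a, c, h}  B5 = {b, c, h}  B6 = {c, e, f}
Tree: B1–B2, B2–B3, B3–B4, B3–B5, B1–B6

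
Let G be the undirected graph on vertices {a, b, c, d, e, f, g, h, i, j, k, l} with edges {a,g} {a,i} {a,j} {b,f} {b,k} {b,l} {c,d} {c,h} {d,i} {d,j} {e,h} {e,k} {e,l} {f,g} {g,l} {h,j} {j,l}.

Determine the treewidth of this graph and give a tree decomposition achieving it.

Each bag holds 4 vertices, so the decomposition has width 3, which upper-bounds the treewidth. For the lower bound: the 4 vertex sets {b,f,k}, {g}, {l}, {a,e,h,j} are disjoint, each induces a connected subgraph, and every pair is joined by at least one edge of G. Contracting each set to a single vertex therefore yields K_{4} as a minor, and since treewidth is minor-monotone, tw(G) ≥ tw(K_{4}) = 3. Combining the bounds, tw(G) = 3.

Treewidth 3.
One optimal decomposition is:
Bags: B1 = {b, f, g, k}  B2 = {b, g, k, l}  B3 = {e, g, k, l}  B4 = {a, e, g, l}  B5 = {a, e, j, l}  B6 = {a, e, h, j}  B7 = {a, h, i, j}  B8 = {d, h, i, j}  B9 = {c, d, h, i}
Tree: B1–B2, B2–B3, B3–B4, B4–B5, B5–B6, B6–B7, B7–B8, B8–B9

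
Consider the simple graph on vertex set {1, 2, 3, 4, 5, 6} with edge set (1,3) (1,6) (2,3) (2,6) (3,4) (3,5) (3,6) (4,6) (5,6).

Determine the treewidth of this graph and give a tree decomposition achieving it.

Each bag holds 3 vertices, so the decomposition has width 2, which upper-bounds the treewidth. For the lower bound, the 3 vertices {1, 3, 6} are pairwise adjacent, and any tree decomposition puts a clique entirely inside one bag — forcing width ≥ 2. The upper and lower bounds meet at 2, so that is the treewidth.

Treewidth 2.
Bags: B1 = {3, 4, 6}  B2 = {3, 5, 6}  B3 = {2, 3, 6}  B4 = {1, 3, 6}
Tree: B1–B2, B1–B3, B3–B4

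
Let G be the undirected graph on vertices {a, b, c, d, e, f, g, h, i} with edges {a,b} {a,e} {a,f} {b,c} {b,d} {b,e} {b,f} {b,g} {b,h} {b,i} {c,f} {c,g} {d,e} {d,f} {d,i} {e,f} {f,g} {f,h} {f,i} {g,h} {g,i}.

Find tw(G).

A width-3 tree decomposition is:
Bags: B1 = {b, f, g, i}  B2 = {b, d, f, i}  B3 = {b, c, f, g}  B4 = {b, d, e, f}  B5 = {a, b, e, f}  B6 = {b, f, g, h}
Tree: B1–B2, B1–B3, B2–B4, B4–B5, B3–B6
The largest bag has 4 vertices, giving width 3; this decomposition certifies tw(G) ≤ 3. On the other hand G contains the 4-clique {b, d, e, f}. A clique must lie in a single bag of any decomposition, so no decomposition can have width below 3. Therefore the treewidth is 3.

3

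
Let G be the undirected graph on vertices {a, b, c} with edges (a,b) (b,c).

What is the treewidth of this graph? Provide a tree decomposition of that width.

Every bag has size at most 2, so the width is 2 − 1 = 1 and tw(G) ≤ 1. Since G has at least one edge (e.g. a–b), it is not an edgeless graph, so tw(G) ≥ 1. Therefore the treewidth is 1.

Treewidth 1.
One such decomposition:
Bags: B1 = {a, b}  B2 = {b, c}
Tree: B1–B2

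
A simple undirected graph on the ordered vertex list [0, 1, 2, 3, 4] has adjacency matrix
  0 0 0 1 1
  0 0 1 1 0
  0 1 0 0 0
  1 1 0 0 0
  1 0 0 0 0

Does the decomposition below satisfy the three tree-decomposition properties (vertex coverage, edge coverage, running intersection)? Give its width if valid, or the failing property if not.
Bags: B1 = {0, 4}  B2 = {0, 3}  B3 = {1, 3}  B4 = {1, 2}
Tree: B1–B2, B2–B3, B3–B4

Yes; width 1.

Every vertex of G appears in some bag (union = {0, 1, 2, 3, 4}); every edge is covered by a bag; and for each vertex v the set of bags containing v is connected in the bag tree. The decomposition is therefore valid. The largest bag has 2 vertices, so the width is 1.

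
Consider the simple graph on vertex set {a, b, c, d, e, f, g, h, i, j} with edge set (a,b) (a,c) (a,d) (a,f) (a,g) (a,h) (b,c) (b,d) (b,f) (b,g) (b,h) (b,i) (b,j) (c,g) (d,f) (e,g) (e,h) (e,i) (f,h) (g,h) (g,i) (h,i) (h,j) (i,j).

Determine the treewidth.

A width-3 tree decomposition is:
Bags: B1 = {a, b, g, h}  B2 = {a, b, c, g}  B3 = {a, b, f, h}  B4 = {b, g, h, i}  B5 = {b, h, i, j}  B6 = {e, g, h, i}  B7 = {a, b, d, f}
Tree: B1–B2, B1–B3, B1–B4, B4–B5, B4–B6, B3–B7
Each bag holds 4 vertices, so the decomposition has width 3, which upper-bounds the treewidth. Conversely, {e, g, h, i} is a clique of size 4, and the vertices of any clique must share a bag in every tree decomposition; so some bag has ≥ 4 vertices and tw(G) ≥ 3. Hence tw(G) = 3 exactly.

3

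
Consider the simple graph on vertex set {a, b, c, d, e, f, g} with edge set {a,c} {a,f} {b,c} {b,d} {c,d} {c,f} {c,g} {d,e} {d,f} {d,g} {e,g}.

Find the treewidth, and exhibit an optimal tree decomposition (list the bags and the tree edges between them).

Treewidth 2.
One optimal decomposition is:
Bags: B1 = {c, d, g}  B2 = {b, c, d}  B3 = {c, d, f}  B4 = {a, c, f}  B5 = {d, e, g}
Tree: B1–B2, B2–B3, B3–B4, B1–B5

Each bag holds 3 vertices, so the decomposition has width 2, which upper-bounds the treewidth. On the other hand G contains the 3-clique {d, e, g}. A clique must lie in a single bag of any decomposition, so no decomposition can have width below 2. Therefore the treewidth is 2.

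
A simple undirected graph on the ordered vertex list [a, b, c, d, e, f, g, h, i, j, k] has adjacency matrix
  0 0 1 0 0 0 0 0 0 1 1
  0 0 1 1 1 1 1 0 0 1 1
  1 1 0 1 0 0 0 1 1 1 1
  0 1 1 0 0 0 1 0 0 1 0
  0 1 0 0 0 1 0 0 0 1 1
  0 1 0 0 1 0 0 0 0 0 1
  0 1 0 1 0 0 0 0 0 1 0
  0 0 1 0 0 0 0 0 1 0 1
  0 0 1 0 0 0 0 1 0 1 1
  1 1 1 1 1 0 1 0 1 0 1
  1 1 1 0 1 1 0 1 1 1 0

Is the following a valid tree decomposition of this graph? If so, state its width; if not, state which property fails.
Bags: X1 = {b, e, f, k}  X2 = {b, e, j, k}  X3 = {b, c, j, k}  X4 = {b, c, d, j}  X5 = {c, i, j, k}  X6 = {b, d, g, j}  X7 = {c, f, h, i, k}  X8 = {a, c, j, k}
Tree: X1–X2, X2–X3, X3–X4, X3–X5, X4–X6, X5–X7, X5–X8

No — bags containing vertex f are not connected in the tree.

A tree decomposition must satisfy three properties: every vertex lies in some bag; for every edge, both endpoints lie together in some bag; and for every vertex, the bags containing it form a connected subtree. Here bags containing vertex f are not connected in the tree, so the decomposition is invalid.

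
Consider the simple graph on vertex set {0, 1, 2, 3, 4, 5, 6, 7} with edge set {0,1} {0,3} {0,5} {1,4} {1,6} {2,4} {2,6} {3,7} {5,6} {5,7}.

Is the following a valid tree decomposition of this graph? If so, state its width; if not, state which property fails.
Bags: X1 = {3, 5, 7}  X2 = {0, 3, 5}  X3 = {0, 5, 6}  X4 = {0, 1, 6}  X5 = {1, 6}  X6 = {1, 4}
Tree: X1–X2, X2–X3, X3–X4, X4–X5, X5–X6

No — vertex 2 appears in no bag.

A tree decomposition must satisfy three properties: every vertex lies in some bag; for every edge, both endpoints lie together in some bag; and for every vertex, the bags containing it form a connected subtree. Here vertex 2 appears in no bag, so the decomposition is invalid.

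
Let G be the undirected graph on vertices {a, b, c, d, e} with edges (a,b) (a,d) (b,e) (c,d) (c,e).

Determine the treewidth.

2

A width-2 tree decomposition is:
Bags: B1 = {a, b, e}  B2 = {a, c, e}  B3 = {a, c, d}
Tree: B1–B2, B2–B3
Each bag holds 3 vertices, so the decomposition has width 2, which upper-bounds the treewidth. For the lower bound, G contains the cycle a–b–e–c–d–a, so G is not a forest; only forests have treewidth ≤ 1, hence tw(G) ≥ 2. Therefore the treewidth is 2.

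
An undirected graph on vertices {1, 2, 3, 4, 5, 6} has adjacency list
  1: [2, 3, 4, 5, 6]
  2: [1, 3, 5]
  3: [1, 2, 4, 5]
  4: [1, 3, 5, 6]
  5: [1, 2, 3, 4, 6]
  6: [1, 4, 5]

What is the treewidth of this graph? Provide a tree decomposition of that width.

Treewidth 3.
One such decomposition:
Bags: B1 = {1, 3, 4, 5}  B2 = {1, 4, 5, 6}  B3 = {1, 2, 3, 5}
Tree: B1–B2, B1–B3

Each bag holds 4 vertices, so the decomposition has width 3, which upper-bounds the treewidth. On the other hand G contains the 4-clique {1, 2, 3, 5}. A clique must lie in a single bag of any decomposition, so no decomposition can have width below 3. Hence tw(G) = 3 exactly.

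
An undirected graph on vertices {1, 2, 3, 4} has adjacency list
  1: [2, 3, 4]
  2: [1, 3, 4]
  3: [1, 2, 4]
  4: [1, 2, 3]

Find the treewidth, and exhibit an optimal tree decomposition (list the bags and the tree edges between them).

Treewidth 3.
One optimal decomposition is:
Bags: B1 = {1, 2, 3, 4}
Tree: (single bag)

A single bag containing all 4 vertices is trivially a valid decomposition of width 3. Conversely, {1, 2, 3, 4} is a clique of size 4, and the vertices of any clique must share a bag in every tree decomposition; so some bag has ≥ 4 vertices and tw(G) ≥ 3. The upper and lower bounds meet at 3, so that is the treewidth.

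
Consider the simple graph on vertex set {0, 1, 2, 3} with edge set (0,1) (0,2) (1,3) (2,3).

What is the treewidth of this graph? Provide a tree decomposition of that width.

Treewidth 2.
Bags: B1 = {0, 1, 2}  B2 = {1, 2, 3}
Tree: B1–B2

Each bag holds 3 vertices, so the decomposition has width 2, which upper-bounds the treewidth. Since 2–0–1–3–2 is a cycle in G, G is not acyclic. Forests are exactly the graphs of treewidth ≤ 1, so tw(G) ≥ 2. Hence tw(G) = 2 exactly.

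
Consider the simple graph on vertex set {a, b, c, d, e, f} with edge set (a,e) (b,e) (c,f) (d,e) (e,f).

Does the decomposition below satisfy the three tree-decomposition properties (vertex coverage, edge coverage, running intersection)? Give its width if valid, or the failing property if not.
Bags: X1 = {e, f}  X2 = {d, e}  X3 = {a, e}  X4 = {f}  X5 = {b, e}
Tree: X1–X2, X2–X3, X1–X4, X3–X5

No — vertex c appears in no bag.

A tree decomposition must satisfy three properties: every vertex lies in some bag; for every edge, both endpoints lie together in some bag; and for every vertex, the bags containing it form a connected subtree. Here vertex c appears in no bag, so the decomposition is invalid.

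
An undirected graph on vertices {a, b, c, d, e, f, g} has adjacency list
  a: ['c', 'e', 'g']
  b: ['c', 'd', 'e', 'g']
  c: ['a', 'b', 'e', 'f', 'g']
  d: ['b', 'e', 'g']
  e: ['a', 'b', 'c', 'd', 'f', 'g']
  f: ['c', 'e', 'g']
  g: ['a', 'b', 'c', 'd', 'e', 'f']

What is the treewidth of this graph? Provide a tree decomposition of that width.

The largest bag has 4 vertices, giving width 3; this decomposition certifies tw(G) ≤ 3. Conversely, {b, d, e, g} is a clique of size 4, and the vertices of any clique must share a bag in every tree decomposition; so some bag has ≥ 4 vertices and tw(G) ≥ 3. The upper and lower bounds meet at 3, so that is the treewidth.

Treewidth 3.
Bags: B1 = {b, c, e, g}  B2 = {b, d, e, g}  B3 = {a, c, e, g}  B4 = {c, e, f, g}
Tree: B1–B2, B1–B3, B3–B4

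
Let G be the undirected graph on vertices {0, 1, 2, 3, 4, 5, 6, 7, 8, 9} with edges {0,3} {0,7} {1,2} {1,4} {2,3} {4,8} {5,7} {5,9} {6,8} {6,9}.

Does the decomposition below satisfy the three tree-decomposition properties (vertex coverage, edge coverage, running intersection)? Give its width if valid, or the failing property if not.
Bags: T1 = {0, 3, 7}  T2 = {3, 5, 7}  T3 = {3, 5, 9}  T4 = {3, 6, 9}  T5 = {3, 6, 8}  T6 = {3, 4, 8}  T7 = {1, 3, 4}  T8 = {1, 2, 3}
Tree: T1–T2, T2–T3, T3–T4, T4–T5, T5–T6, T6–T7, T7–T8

Yes; width 2.

Vertex coverage: the bags together contain {0, 1, 2, 3, 4, 5, 6, 7, 8, 9}, the full vertex set. Edge coverage: each edge of G has both endpoints in at least one bag. Running intersection: for every vertex, the bags containing it form a connected subtree. All three properties hold, so this is a valid tree decomposition of width max|bag| − 1 = 2, and hence tw(G) ≤ 2.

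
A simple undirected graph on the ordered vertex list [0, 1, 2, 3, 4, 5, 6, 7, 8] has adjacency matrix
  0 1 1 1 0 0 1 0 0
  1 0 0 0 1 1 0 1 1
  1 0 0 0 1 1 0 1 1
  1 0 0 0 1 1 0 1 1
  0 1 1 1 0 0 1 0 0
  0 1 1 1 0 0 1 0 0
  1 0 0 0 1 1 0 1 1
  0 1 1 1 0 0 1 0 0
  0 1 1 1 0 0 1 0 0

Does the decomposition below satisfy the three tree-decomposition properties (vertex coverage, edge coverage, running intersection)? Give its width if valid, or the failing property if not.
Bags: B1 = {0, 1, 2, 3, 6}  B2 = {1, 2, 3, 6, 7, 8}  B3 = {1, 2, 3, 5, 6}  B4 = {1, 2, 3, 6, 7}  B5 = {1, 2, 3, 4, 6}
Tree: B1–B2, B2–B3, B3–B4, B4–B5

No — bags containing vertex 7 are not connected in the tree.

A tree decomposition must satisfy three properties: every vertex lies in some bag; for every edge, both endpoints lie together in some bag; and for every vertex, the bags containing it form a connected subtree. Here bags containing vertex 7 are not connected in the tree, so the decomposition is invalid.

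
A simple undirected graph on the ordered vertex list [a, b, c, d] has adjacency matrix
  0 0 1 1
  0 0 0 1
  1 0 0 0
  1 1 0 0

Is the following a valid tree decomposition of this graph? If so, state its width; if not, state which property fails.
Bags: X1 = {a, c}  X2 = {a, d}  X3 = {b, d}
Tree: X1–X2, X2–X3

Vertex coverage: the bags together contain {a, b, c, d}, the full vertex set. Edge coverage: each edge of G has both endpoints in at least one bag. Running intersection: for every vertex, the bags containing it form a connected subtree. All three properties hold, so this is a valid tree decomposition of width max|bag| − 1 = 1, and hence tw(G) ≤ 1.

Yes; width 1.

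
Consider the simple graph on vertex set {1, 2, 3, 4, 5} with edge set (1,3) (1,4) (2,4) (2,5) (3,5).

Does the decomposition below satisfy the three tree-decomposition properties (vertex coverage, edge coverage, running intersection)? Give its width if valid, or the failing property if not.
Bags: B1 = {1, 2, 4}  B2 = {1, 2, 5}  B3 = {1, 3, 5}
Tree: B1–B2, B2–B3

Vertex coverage: the bags together contain {1, 2, 3, 4, 5}, the full vertex set. Edge coverage: each edge of G has both endpoints in at least one bag. Running intersection: for every vertex, the bags containing it form a connected subtree. All three properties hold, so this is a valid tree decomposition of width max|bag| − 1 = 2, and hence tw(G) ≤ 2.

Yes; width 2.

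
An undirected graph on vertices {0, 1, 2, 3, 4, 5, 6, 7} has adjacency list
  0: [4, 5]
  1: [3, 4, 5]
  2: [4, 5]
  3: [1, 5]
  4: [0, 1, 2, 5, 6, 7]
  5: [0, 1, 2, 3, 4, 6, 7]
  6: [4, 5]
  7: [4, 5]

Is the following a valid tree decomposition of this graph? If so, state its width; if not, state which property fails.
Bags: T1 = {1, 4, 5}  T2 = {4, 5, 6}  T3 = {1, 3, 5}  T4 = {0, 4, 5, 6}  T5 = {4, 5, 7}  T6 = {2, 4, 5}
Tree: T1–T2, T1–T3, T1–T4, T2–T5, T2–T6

A tree decomposition must satisfy three properties: every vertex lies in some bag; for every edge, both endpoints lie together in some bag; and for every vertex, the bags containing it form a connected subtree. Here bags containing vertex 6 are not connected in the tree, so the decomposition is invalid.

No — bags containing vertex 6 are not connected in the tree.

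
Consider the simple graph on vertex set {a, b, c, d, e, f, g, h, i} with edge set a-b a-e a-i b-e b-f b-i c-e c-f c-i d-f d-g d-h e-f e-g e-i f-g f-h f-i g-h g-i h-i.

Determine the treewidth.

A width-3 tree decomposition is:
Bags: B1 = {e, f, g, i}  B2 = {f, g, h, i}  B3 = {d, f, g, h}  B4 = {c, e, f, i}  B5 = {b, e, f, i}  B6 = {a, b, e, i}
Tree: B1–B2, B2–B3, B1–B4, B4–B5, B5–B6
The largest bag has 4 vertices, giving width 3; this decomposition certifies tw(G) ≤ 3. For the lower bound, the 4 vertices {a, b, e, i} are pairwise adjacent, and any tree decomposition puts a clique entirely inside one bag — forcing width ≥ 3. Therefore the treewidth is 3.

3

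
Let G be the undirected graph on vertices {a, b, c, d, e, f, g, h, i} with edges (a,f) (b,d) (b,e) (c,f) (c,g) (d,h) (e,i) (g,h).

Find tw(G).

1

A width-1 tree decomposition is:
Bags: B1 = {a, f}  B2 = {c, f}  B3 = {c, g}  B4 = {g, h}  B5 = {d, h}  B6 = {b, d}  B7 = {b, e}  B8 = {e, i}
Tree: B1–B2, B2–B3, B3–B4, B4–B5, B5–B6, B6–B7, B7–B8
The largest bag has 2 vertices, giving width 1; this decomposition certifies tw(G) ≤ 1. Since G has at least one edge (e.g. a–f), it is not an edgeless graph, so tw(G) ≥ 1. Therefore the treewidth is 1.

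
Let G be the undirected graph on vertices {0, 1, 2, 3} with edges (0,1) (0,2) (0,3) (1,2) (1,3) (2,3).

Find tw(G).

3

A width-3 tree decomposition is:
Bags: B1 = {0, 1, 2, 3}
Tree: (single bag)
A single bag containing all 4 vertices is trivially a valid decomposition of width 3. For the lower bound, the 4 vertices {0, 1, 2, 3} are pairwise adjacent, and any tree decomposition puts a clique entirely inside one bag — forcing width ≥ 3. Combining the bounds, tw(G) = 3.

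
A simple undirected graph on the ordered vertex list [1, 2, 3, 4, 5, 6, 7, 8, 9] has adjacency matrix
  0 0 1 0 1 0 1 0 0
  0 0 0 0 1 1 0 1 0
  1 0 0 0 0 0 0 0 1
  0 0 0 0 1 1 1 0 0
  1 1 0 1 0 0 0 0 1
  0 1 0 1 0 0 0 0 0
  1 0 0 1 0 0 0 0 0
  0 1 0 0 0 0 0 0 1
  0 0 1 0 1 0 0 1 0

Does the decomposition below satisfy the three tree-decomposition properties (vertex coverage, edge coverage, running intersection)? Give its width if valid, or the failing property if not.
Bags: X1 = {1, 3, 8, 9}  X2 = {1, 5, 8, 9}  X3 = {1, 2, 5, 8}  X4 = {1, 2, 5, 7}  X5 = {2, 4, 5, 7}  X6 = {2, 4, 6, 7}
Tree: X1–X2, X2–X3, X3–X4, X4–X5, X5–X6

Every vertex of G appears in some bag (union = {1, 2, 3, 4, 5, 6, 7, 8, 9}); every edge is covered by a bag; and for each vertex v the set of bags containing v is connected in the bag tree. The decomposition is therefore valid. The largest bag has 4 vertices, so the width is 3.

Yes; width 3.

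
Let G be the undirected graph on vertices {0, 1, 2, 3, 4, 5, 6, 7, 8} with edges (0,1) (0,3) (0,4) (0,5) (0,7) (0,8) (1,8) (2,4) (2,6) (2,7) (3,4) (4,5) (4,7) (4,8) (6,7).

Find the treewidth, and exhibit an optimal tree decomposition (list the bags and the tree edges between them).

Treewidth 2.
One optimal decomposition is:
Bags: B1 = {0, 4, 8}  B2 = {0, 4, 7}  B3 = {0, 3, 4}  B4 = {2, 4, 7}  B5 = {2, 6, 7}  B6 = {0, 1, 8}  B7 = {0, 4, 5}
Tree: B1–B2, B1–B3, B2–B4, B4–B5, B1–B6, B2–B7

Each bag holds 3 vertices, so the decomposition has width 2, which upper-bounds the treewidth. For the lower bound, the 3 vertices {0, 1, 8} are pairwise adjacent, and any tree decomposition puts a clique entirely inside one bag — forcing width ≥ 2. Hence tw(G) = 2 exactly.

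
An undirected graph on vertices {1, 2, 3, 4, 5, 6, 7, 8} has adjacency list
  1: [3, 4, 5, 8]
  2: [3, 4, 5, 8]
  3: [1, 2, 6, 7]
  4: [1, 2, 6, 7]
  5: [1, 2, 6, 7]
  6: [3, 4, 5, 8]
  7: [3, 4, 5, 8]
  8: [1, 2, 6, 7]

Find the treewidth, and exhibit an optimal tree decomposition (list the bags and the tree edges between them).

Each bag holds 5 vertices, so the decomposition has width 4, which upper-bounds the treewidth. For the lower bound: the 5 vertex sets {6,8}, {2,5}, {1,4}, {7}, {3} are disjoint, each induces a connected subgraph, and every pair is joined by at least one edge of G. Contracting each set to a single vertex therefore yields K_{5} as a minor, and since treewidth is minor-monotone, tw(G) ≥ tw(K_{5}) = 4. Therefore the treewidth is 4.

Treewidth 4.
Bags: B1 = {1, 2, 6, 7, 8}  B2 = {1, 2, 5, 6, 7}  B3 = {1, 2, 4, 6, 7}  B4 = {1, 2, 3, 6, 7}
Tree: B1–B2, B2–B3, B3–B4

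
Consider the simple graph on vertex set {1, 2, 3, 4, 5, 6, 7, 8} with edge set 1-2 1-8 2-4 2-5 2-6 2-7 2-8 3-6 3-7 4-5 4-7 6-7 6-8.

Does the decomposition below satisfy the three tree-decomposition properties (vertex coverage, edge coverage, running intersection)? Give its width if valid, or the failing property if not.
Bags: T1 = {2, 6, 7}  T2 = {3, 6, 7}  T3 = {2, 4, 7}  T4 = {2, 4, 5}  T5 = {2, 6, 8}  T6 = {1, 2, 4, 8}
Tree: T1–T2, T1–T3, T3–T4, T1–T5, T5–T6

No — bags containing vertex 4 are not connected in the tree.

A tree decomposition must satisfy three properties: every vertex lies in some bag; for every edge, both endpoints lie together in some bag; and for every vertex, the bags containing it form a connected subtree. Here bags containing vertex 4 are not connected in the tree, so the decomposition is invalid.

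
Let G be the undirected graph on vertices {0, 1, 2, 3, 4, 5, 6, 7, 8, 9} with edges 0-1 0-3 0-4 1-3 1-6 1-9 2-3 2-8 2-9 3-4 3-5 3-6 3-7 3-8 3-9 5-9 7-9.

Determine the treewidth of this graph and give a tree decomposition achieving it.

The largest bag has 3 vertices, giving width 2; this decomposition certifies tw(G) ≤ 2. For the lower bound, the 3 vertices {0, 1, 3} are pairwise adjacent, and any tree decomposition puts a clique entirely inside one bag — forcing width ≥ 2. Hence tw(G) = 2 exactly.

Treewidth 2.
One optimal decomposition is:
Bags: B1 = {1, 3, 9}  B2 = {2, 3, 9}  B3 = {0, 1, 3}  B4 = {1, 3, 6}  B5 = {3, 7, 9}  B6 = {3, 5, 9}  B7 = {0, 3, 4}  B8 = {2, 3, 8}
Tree: B1–B2, B1–B3, B3–B4, B1–B5, B1–B6, B3–B7, B2–B8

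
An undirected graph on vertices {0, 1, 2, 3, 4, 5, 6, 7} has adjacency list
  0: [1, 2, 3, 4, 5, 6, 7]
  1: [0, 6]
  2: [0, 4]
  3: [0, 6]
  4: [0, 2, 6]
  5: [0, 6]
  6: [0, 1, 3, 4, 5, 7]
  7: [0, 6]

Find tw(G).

A width-2 tree decomposition is:
Bags: B1 = {0, 4, 6}  B2 = {0, 3, 6}  B3 = {0, 6, 7}  B4 = {0, 2, 4}  B5 = {0, 1, 6}  B6 = {0, 5, 6}
Tree: B1–B2, B2–B3, B1–B4, B1–B5, B1–B6
The largest bag has 3 vertices, giving width 2; this decomposition certifies tw(G) ≤ 2. On the other hand G contains the 3-clique {0, 2, 4}. A clique must lie in a single bag of any decomposition, so no decomposition can have width below 2. Hence tw(G) = 2 exactly.

2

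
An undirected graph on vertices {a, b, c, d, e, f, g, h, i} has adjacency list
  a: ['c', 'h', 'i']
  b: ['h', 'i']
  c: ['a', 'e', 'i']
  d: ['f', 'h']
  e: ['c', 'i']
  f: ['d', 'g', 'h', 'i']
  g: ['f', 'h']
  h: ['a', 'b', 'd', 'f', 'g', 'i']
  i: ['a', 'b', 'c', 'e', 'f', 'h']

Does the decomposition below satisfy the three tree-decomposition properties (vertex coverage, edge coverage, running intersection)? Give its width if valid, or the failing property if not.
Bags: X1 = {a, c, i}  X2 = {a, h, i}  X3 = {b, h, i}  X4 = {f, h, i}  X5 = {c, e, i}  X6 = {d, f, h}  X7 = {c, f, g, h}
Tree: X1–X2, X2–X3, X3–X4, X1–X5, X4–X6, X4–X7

A tree decomposition must satisfy three properties: every vertex lies in some bag; for every edge, both endpoints lie together in some bag; and for every vertex, the bags containing it form a connected subtree. Here bags containing vertex c are not connected in the tree, so the decomposition is invalid.

No — bags containing vertex c are not connected in the tree.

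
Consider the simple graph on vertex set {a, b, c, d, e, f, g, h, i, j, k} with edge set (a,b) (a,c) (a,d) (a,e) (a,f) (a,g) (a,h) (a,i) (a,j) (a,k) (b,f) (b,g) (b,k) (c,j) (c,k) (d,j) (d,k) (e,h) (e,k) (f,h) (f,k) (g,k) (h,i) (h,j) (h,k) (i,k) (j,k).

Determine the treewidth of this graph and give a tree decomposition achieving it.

Treewidth 3.
Bags: B1 = {a, d, j, k}  B2 = {a, h, j, k}  B3 = {a, c, j, k}  B4 = {a, f, h, k}  B5 = {a, b, f, k}  B6 = {a, h, i, k}  B7 = {a, b, g, k}  B8 = {a, e, h, k}
Tree: B1–B2, B1–B3, B2–B4, B4–B5, B2–B6, B5–B7, B2–B8

Each bag holds 4 vertices, so the decomposition has width 3, which upper-bounds the treewidth. Conversely, {a, d, j, k} is a clique of size 4, and the vertices of any clique must share a bag in every tree decomposition; so some bag has ≥ 4 vertices and tw(G) ≥ 3. Combining the bounds, tw(G) = 3.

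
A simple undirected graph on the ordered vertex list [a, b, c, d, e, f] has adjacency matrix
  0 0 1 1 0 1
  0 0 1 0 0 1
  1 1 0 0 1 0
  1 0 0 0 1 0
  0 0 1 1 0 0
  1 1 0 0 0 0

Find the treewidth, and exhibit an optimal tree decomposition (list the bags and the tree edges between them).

Each bag holds 3 vertices, so the decomposition has width 2, which upper-bounds the treewidth. The edges f–b–c–a–f form a cycle, so G is not a tree and its treewidth is at least 2. Combining the bounds, tw(G) = 2.

Treewidth 2.
One optimal decomposition is:
Bags: B1 = {a, b, f}  B2 = {a, b, c}  B3 = {a, c, d}  B4 = {c, d, e}
Tree: B1–B2, B2–B3, B3–B4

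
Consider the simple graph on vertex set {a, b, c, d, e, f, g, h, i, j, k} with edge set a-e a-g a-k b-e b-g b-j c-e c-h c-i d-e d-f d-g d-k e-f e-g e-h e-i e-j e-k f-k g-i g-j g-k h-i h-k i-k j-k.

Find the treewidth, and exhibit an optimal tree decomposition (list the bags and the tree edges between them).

The largest bag has 4 vertices, giving width 3; this decomposition certifies tw(G) ≤ 3. On the other hand G contains the 4-clique {c, e, h, i}. A clique must lie in a single bag of any decomposition, so no decomposition can have width below 3. Therefore the treewidth is 3.

Treewidth 3.
One such decomposition:
Bags: B1 = {d, e, g, k}  B2 = {e, g, i, k}  B3 = {a, e, g, k}  B4 = {e, g, j, k}  B5 = {b, e, g, j}  B6 = {d, e, f, k}  B7 = {e, h, i, k}  B8 = {c, e, h, i}
Tree: B1–B2, B1–B3, B3–B4, B4–B5, B1–B6, B2–B7, B7–B8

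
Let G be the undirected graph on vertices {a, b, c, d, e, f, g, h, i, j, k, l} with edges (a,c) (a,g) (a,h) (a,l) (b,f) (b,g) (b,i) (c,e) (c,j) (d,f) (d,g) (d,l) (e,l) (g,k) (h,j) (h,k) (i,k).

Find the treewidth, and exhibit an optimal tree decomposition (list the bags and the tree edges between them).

The largest bag has 4 vertices, giving width 3; this decomposition certifies tw(G) ≤ 3. For the lower bound: the 4 vertex sets {c,e,j}, {h}, {a}, {d,g,k,l} are disjoint, each induces a connected subgraph, and every pair is joined by at least one edge of G. Contracting each set to a single vertex therefore yields K_{4} as a minor, and since treewidth is minor-monotone, tw(G) ≥ tw(K_{4}) = 3. Therefore the treewidth is 3.

Treewidth 3.
One such decomposition:
Bags: B1 = {c, e, h, j}  B2 = {a, c, e, h}  B3 = {a, e, h, l}  B4 = {a, h, k, l}  B5 = {a, g, k, l}  B6 = {d, g, k, l}  B7 = {d, g, i, k}  B8 = {b, d, g, i}  B9 = {b, d, f, i}
Tree: B1–B2, B2–B3, B3–B4, B4–B5, B5–B6, B6–B7, B7–B8, B8–B9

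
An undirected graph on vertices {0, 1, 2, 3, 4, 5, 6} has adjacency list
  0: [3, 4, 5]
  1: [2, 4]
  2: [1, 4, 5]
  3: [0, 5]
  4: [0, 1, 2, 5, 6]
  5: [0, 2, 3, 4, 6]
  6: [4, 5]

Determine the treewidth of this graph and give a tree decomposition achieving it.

Treewidth 2.
One optimal decomposition is:
Bags: B1 = {0, 3, 5}  B2 = {0, 4, 5}  B3 = {2, 4, 5}  B4 = {1, 2, 4}  B5 = {4, 5, 6}
Tree: B1–B2, B2–B3, B3–B4, B3–B5

Each bag holds 3 vertices, so the decomposition has width 2, which upper-bounds the treewidth. Conversely, {0, 3, 5} is a clique of size 3, and the vertices of any clique must share a bag in every tree decomposition; so some bag has ≥ 3 vertices and tw(G) ≥ 2. The upper and lower bounds meet at 2, so that is the treewidth.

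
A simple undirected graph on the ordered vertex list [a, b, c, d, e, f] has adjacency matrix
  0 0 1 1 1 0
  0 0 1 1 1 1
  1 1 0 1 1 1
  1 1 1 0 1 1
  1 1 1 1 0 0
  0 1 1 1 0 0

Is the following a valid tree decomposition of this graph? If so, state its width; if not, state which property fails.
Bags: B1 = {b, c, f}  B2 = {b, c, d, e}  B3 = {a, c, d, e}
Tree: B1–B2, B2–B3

A tree decomposition must satisfy three properties: every vertex lies in some bag; for every edge, both endpoints lie together in some bag; and for every vertex, the bags containing it form a connected subtree. Here edge (d,f) lies in no bag, so the decomposition is invalid.

No — edge (d,f) lies in no bag.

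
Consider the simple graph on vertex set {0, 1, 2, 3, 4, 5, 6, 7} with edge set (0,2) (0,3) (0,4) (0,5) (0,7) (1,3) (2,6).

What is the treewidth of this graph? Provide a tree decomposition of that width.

Treewidth 1.
One optimal decomposition is:
Bags: B1 = {0, 2}  B2 = {0, 7}  B3 = {0, 4}  B4 = {0, 5}  B5 = {0, 3}  B6 = {1, 3}  B7 = {2, 6}
Tree: B1–B2, B1–B3, B3–B4, B2–B5, B5–B6, B1–B7

The largest bag has 2 vertices, giving width 1; this decomposition certifies tw(G) ≤ 1. G has an edge, so its treewidth is at least 1. Combining the bounds, tw(G) = 1.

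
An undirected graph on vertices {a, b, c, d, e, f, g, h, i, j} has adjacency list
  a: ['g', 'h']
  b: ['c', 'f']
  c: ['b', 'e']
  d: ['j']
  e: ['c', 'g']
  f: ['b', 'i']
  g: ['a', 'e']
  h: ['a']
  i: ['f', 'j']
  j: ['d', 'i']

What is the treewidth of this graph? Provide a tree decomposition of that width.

Treewidth 1.
One optimal decomposition is:
Bags: B1 = {d, j}  B2 = {i, j}  B3 = {f, i}  B4 = {b, f}  B5 = {b, c}  B6 = {c, e}  B7 = {e, g}  B8 = {a, g}  B9 = {a, h}
Tree: B1–B2, B2–B3, B3–B4, B4–B5, B5–B6, B6–B7, B7–B8, B8–B9

Every bag has size at most 2, so the width is 2 − 1 = 1 and tw(G) ≤ 1. G has an edge, so its treewidth is at least 1. Hence tw(G) = 1 exactly.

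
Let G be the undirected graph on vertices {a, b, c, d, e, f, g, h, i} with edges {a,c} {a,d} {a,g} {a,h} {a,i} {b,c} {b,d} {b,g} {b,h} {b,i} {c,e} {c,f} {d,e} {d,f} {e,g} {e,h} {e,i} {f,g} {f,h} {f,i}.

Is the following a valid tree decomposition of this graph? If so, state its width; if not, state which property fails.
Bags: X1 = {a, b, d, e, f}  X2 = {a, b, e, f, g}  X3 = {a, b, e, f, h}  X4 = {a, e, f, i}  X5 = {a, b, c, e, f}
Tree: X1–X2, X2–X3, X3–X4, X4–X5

No — edge (b,i) lies in no bag.

A tree decomposition must satisfy three properties: every vertex lies in some bag; for every edge, both endpoints lie together in some bag; and for every vertex, the bags containing it form a connected subtree. Here edge (b,i) lies in no bag, so the decomposition is invalid.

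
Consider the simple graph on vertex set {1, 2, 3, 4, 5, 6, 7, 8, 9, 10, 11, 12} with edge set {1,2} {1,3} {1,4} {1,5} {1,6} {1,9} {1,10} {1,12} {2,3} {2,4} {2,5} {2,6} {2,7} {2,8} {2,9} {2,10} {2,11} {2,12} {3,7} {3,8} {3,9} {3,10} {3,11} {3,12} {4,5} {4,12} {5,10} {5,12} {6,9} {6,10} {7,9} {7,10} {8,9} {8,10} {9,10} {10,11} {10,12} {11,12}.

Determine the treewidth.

A width-4 tree decomposition is:
Bags: B1 = {1, 2, 3, 10, 12}  B2 = {1, 2, 3, 9, 10}  B3 = {1, 2, 5, 10, 12}  B4 = {2, 3, 10, 11, 12}  B5 = {1, 2, 6, 9, 10}  B6 = {1, 2, 4, 5, 12}  B7 = {2, 3, 7, 9, 10}  B8 = {2, 3, 8, 9, 10}
Tree: B1–B2, B1–B3, B1–B4, B2–B5, B3–B6, B2–B7, B7–B8
Every bag has size at most 5, so the width is 5 − 1 = 4 and tw(G) ≤ 4. For the lower bound, the 5 vertices {2, 3, 8, 9, 10} are pairwise adjacent, and any tree decomposition puts a clique entirely inside one bag — forcing width ≥ 4. The upper and lower bounds meet at 4, so that is the treewidth.

4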